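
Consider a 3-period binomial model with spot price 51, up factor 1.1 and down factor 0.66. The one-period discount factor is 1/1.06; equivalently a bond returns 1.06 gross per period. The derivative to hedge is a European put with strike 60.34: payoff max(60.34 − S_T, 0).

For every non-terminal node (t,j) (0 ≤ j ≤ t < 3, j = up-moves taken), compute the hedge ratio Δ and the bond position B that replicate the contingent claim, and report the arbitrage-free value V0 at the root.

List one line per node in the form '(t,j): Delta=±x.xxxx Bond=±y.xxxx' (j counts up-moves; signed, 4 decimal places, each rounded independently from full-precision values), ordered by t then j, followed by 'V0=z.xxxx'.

Since d<R<u, set p* = (R−d)/(u−d) = 0.9091; price each node as the discounted p*-expectation of its children.
At expiry t=3: V(3,0)=45.6777, V(3,1)=35.9028, V(3,2)=19.6114, V(3,3)=0.0000
(2,0): S=22.2156. Δ = (V_up−V_dn)/(S_up−S_dn) = (35.9028−45.6777)/(24.4372−14.6623) = -1.0000. V = [p*·35.9028 + (1−p*)·45.6777]/1.06 = 34.7089. B = V − Δ·S = 56.9245.
(2,1): S=37.0260. Δ = (V_up−V_dn)/(S_up−S_dn) = (19.6114−35.9028)/(40.7286−24.4372) = -1.0000. V = [p*·19.6114 + (1−p*)·35.9028]/1.06 = 19.8985. B = V − Δ·S = 56.9245.
(2,2): S=61.7100. Δ = (V_up−V_dn)/(S_up−S_dn) = (0.0000−19.6114)/(67.8810−40.7286) = -0.7223. V = [p*·0.0000 + (1−p*)·19.6114]/1.06 = 1.6819. B = V − Δ·S = 46.2533.
(1,0): S=33.6600. Δ = (V_up−V_dn)/(S_up−S_dn) = (19.8985−34.7089)/(37.0260−22.2156) = -1.0000. V = [p*·19.8985 + (1−p*)·34.7089]/1.06 = 20.0424. B = V − Δ·S = 53.7024.
(1,1): S=56.1000. Δ = (V_up−V_dn)/(S_up−S_dn) = (1.6819−19.8985)/(61.7100−37.0260) = -0.7380. V = [p*·1.6819 + (1−p*)·19.8985]/1.06 = 3.1490. B = V − Δ·S = 44.5504.
(0,0): S=51.0000. Δ = (V_up−V_dn)/(S_up−S_dn) = (3.1490−20.0424)/(56.1000−33.6600) = -0.7528. V = [p*·3.1490 + (1−p*)·20.0424]/1.06 = 4.4196. B = V − Δ·S = 42.8136.
Root portfolio cost Δ·51+B reproduces V0=4.4196.

(0,0): Delta=-0.7528 Bond=42.8136
(1,0): Delta=-1.0000 Bond=53.7024
(1,1): Delta=-0.7380 Bond=44.5504
(2,0): Delta=-1.0000 Bond=56.9245
(2,1): Delta=-1.0000 Bond=56.9245
(2,2): Delta=-0.7223 Bond=46.2533
V0=4.4196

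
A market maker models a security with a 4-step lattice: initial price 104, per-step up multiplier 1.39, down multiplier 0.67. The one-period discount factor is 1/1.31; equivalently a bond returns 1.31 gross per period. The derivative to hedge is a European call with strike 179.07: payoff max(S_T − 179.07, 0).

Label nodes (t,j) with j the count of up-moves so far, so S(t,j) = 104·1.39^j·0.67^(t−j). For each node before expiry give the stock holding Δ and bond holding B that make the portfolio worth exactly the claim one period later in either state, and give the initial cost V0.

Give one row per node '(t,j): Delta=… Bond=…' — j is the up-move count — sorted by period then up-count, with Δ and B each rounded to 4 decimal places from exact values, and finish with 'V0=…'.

(0,0): Delta=0.8516 Bond=-43.3762
(1,0): Delta=0.0740 Bond=-2.6374
(1,1): Delta=0.8985 Bond=-63.5960
(2,0): Delta=0.0000 Bond=0.0000
(2,1): Delta=0.0785 Bond=-3.8868
(2,2): Delta=0.9479 Bond=-93.2388
(3,0): Delta=0.0000 Bond=0.0000
(3,1): Delta=0.0000 Bond=0.0000
(3,2): Delta=0.0832 Bond=-5.7282
(3,3): Delta=1.0000 Bond=-136.6947
V0=45.1941

Under the risk-neutral measure, an up-move has probability p* = (R−d)/(u−d) = 0.8889 and values discount at R = 1.31.
Terminal values V(4,·): V(4,0)=0.0000, V(4,1)=0.0000, V(4,2)=0.0000, V(4,3)=8.0639, V(4,4)=209.1631
Node (3,0) S=31.2794: V=(p*·0.0000+(1−p*)·0.0000)/1.31=0.0000; Δ=(0.0000−0.0000)/(43.4783−20.9572)=0.0000; B=V−Δ·S=0.0000
Node (3,1) S=64.8930: V=(p*·0.0000+(1−p*)·0.0000)/1.31=0.0000; Δ=(0.0000−0.0000)/(90.2012−43.4783)=0.0000; B=V−Δ·S=0.0000
Node (3,2) S=134.6287: V=(p*·8.0639+(1−p*)·0.0000)/1.31=5.4717; Δ=(8.0639−0.0000)/(187.1339−90.2012)=0.0832; B=V−Δ·S=-5.7282
Node (3,3) S=279.3044: V=(p*·209.1631+(1−p*)·8.0639)/1.31=142.6097; Δ=(209.1631−8.0639)/(388.2331−187.1339)=1.0000; B=V−Δ·S=-136.6947
Node (2,0) S=46.6856: V=(p*·0.0000+(1−p*)·0.0000)/1.31=0.0000; Δ=(0.0000−0.0000)/(64.8930−31.2794)=0.0000; B=V−Δ·S=0.0000
Node (2,1) S=96.8552: V=(p*·5.4717+(1−p*)·0.0000)/1.31=3.7128; Δ=(5.4717−0.0000)/(134.6287−64.8930)=0.0785; B=V−Δ·S=-3.8868
Node (2,2) S=200.9384: V=(p*·142.6097+(1−p*)·5.4717)/1.31=97.2307; Δ=(142.6097−5.4717)/(279.3044−134.6287)=0.9479; B=V−Δ·S=-93.2388
Node (1,0) S=69.6800: V=(p*·3.7128+(1−p*)·0.0000)/1.31=2.5193; Δ=(3.7128−0.0000)/(96.8552−46.6856)=0.0740; B=V−Δ·S=-2.6374
Node (1,1) S=144.5600: V=(p*·97.2307+(1−p*)·3.7128)/1.31=66.2899; Δ=(97.2307−3.7128)/(200.9384−96.8552)=0.8985; B=V−Δ·S=-63.5960
Node (0,0) S=104.0000: V=(p*·66.2899+(1−p*)·2.5193)/1.31=45.1941; Δ=(66.2899−2.5193)/(144.5600−69.6800)=0.8516; B=V−Δ·S=-43.3762
Self-financing check: at every node Δ·S+B equals the discounted successor values.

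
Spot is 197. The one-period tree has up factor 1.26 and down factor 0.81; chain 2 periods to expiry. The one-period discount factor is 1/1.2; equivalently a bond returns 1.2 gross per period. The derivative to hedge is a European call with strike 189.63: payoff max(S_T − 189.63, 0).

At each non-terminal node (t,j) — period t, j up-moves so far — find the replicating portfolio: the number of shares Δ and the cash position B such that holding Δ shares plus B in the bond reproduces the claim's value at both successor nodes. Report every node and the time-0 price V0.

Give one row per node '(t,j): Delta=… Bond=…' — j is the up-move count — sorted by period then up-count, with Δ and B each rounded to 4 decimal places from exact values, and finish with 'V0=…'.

(0,0): Delta=0.9243 Bond=-116.0339
(1,0): Delta=0.1592 Bond=-17.1423
(1,1): Delta=1.0000 Bond=-158.0250
V0=66.0579

The replicating-portfolio and risk-neutral prices coincide; use p* = (1.2−0.81)/(1.26−0.81) = 0.8667 for the latter.
At expiry t=2: V(2,0)=0.0000, V(2,1)=11.4282, V(2,2)=123.1272
(1,0): S=159.5700. Δ = (V_up−V_dn)/(S_up−S_dn) = (11.4282−0.0000)/(201.0582−129.2517) = 0.1592. V = [p*·11.4282 + (1−p*)·0.0000]/1.2 = 8.2537. B = V − Δ·S = -17.1423.
(1,1): S=248.2200. Δ = (V_up−V_dn)/(S_up−S_dn) = (123.1272−11.4282)/(312.7572−201.0582) = 1.0000. V = [p*·123.1272 + (1−p*)·11.4282]/1.2 = 90.1950. B = V − Δ·S = -158.0250.
(0,0): S=197.0000. Δ = (V_up−V_dn)/(S_up−S_dn) = (90.1950−8.2537)/(248.2200−159.5700) = 0.9243. V = [p*·90.1950 + (1−p*)·8.2537]/1.2 = 66.0579. B = V − Δ·S = -116.0339.
The time-0 hedge costs 66.0579, which is the no-arbitrage price.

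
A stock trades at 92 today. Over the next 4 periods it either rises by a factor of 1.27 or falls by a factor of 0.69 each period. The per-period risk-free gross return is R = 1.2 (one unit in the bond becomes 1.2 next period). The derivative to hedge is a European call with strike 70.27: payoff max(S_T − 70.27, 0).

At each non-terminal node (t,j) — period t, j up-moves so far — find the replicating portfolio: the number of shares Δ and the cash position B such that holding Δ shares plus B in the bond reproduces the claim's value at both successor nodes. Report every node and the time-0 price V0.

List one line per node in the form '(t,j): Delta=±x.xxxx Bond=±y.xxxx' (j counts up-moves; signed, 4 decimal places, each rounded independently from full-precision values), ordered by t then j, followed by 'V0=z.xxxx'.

No-arbitrage ⇒ martingale measure with p* = (R−d)/(u−d) = 0.8793.
Terminal values V(4,·): V(4,0)=0.0000, V(4,1)=0.0000, V(4,2)=0.3770, V(4,3)=59.7614, V(4,4)=169.0631
  t=3,j=0: stock 30.2228 → up 38.3830 (V=0.0000), down 20.8538 (V=0.0000). Price 0.0000; hedge Δ=0.0000, bond B=0.0000.
  t=3,j=1: stock 55.6275 → up 70.6470 (V=0.3770), down 38.3830 (V=0.0000). Price 0.2762; hedge Δ=0.0117, bond B=-0.3737.
  t=3,j=2: stock 102.3869 → up 130.0314 (V=59.7614), down 70.6470 (V=0.3770). Price 43.8286; hedge Δ=1.0000, bond B=-58.5583.
  t=3,j=3: stock 188.4512 → up 239.3331 (V=169.0631), down 130.0314 (V=59.7614). Price 129.8929; hedge Δ=1.0000, bond B=-58.5583.
  t=2,j=0: stock 43.8012 → up 55.6275 (V=0.2762), down 30.2228 (V=0.0000). Price 0.2024; hedge Δ=0.0109, bond B=-0.2738.
  t=2,j=1: stock 80.6196 → up 102.3869 (V=43.8286), down 55.6275 (V=0.2762). Price 32.1435; hedge Δ=0.9314, bond B=-42.9467.
  t=2,j=2: stock 148.3868 → up 188.4512 (V=129.8929), down 102.3869 (V=43.8286). Price 99.5882; hedge Δ=1.0000, bond B=-48.7986.
  t=1,j=0: stock 63.4800 → up 80.6196 (V=32.1435), down 43.8012 (V=0.2024). Price 23.5738; hedge Δ=0.8675, bond B=-31.4971.
  t=1,j=1: stock 116.8400 → up 148.3868 (V=99.5882), down 80.6196 (V=32.1435). Price 76.2069; hedge Δ=0.9952, bond B=-40.0770.
  t=0,j=0: stock 92.0000 → up 116.8400 (V=76.2069), down 63.4800 (V=23.5738). Price 58.2122; hedge Δ=0.9864, bond B=-32.5345.
Root portfolio cost Δ·92+B reproduces V0=58.2122.

(0,0): Delta=0.9864 Bond=-32.5345
(1,0): Delta=0.8675 Bond=-31.4971
(1,1): Delta=0.9952 Bond=-40.0770
(2,0): Delta=0.0109 Bond=-0.2738
(2,1): Delta=0.9314 Bond=-42.9467
(2,2): Delta=1.0000 Bond=-48.7986
(3,0): Delta=0.0000 Bond=0.0000
(3,1): Delta=0.0117 Bond=-0.3737
(3,2): Delta=1.0000 Bond=-58.5583
(3,3): Delta=1.0000 Bond=-58.5583
V0=58.2122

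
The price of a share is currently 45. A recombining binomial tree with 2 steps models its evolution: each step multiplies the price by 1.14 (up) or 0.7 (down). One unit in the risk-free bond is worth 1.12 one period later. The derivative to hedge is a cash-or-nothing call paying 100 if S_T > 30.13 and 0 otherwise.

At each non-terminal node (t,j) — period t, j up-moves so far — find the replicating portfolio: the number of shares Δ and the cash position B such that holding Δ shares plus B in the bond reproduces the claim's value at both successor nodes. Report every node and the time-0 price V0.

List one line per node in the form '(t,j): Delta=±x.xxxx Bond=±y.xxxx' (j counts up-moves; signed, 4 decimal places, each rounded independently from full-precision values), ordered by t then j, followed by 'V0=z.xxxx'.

(0,0): Delta=0.2050 Bond=70.3309
(1,0): Delta=7.2150 Bond=-142.0455
(1,1): Delta=0.0000 Bond=89.2857
V0=79.5547

Since d<R<u, set p* = (R−d)/(u−d) = 0.9545; price each node as the discounted p*-expectation of its children.
At expiry t=2: V(2,0)=0.0000, V(2,1)=100.0000, V(2,2)=100.0000
  t=1,j=0: stock 31.5000 → up 35.9100 (V=100.0000), down 22.0500 (V=0.0000). Price 85.2273; hedge Δ=7.2150, bond B=-142.0455.
  t=1,j=1: stock 51.3000 → up 58.4820 (V=100.0000), down 35.9100 (V=100.0000). Price 89.2857; hedge Δ=0.0000, bond B=89.2857.
  t=0,j=0: stock 45.0000 → up 51.3000 (V=89.2857), down 31.5000 (V=85.2273). Price 79.5547; hedge Δ=0.2050, bond B=70.3309.
Root portfolio cost Δ·45+B reproduces V0=79.5547.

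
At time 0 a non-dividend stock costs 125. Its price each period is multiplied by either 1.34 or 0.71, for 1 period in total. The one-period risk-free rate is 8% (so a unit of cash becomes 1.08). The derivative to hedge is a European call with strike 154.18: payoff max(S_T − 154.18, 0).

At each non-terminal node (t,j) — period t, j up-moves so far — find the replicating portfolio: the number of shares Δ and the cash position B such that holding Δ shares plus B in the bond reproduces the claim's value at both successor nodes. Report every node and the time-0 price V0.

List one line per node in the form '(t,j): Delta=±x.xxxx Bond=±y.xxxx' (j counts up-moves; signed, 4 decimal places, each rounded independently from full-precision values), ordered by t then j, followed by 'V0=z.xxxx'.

The replicating-portfolio and risk-neutral prices coincide; use p* = (1.08−0.71)/(1.34−0.71) = 0.5873 for the latter.
At expiry t=1: V(1,0)=0.0000, V(1,1)=13.3200
  t=0,j=0: stock 125.0000 → up 167.5000 (V=13.3200), down 88.7500 (V=0.0000). Price 7.2434; hedge Δ=0.1691, bond B=-13.8995.
Root portfolio cost Δ·125+B reproduces V0=7.2434.

(0,0): Delta=0.1691 Bond=-13.8995
V0=7.2434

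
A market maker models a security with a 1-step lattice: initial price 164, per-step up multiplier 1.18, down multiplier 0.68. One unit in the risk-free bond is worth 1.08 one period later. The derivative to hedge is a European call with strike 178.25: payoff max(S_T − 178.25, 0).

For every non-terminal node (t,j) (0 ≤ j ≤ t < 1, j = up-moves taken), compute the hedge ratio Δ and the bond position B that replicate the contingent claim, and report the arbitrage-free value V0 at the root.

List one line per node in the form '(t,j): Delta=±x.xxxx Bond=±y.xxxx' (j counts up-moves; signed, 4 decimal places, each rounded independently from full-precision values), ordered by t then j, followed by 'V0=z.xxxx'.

Risk-neutral probability p* = (R−d)/(u−d) = (1.08−0.68)/(1.18−0.68) = 0.8000.
Terminal payoffs: V(1,0)=0.0000, V(1,1)=15.2700
(0,0): S=164.0000. Δ = (V_up−V_dn)/(S_up−S_dn) = (15.2700−0.0000)/(193.5200−111.5200) = 0.1862. V = [p*·15.2700 + (1−p*)·0.0000]/1.08 = 11.3111. B = V − Δ·S = -19.2289.
Root portfolio cost Δ·164+B reproduces V0=11.3111.

(0,0): Delta=0.1862 Bond=-19.2289
V0=11.3111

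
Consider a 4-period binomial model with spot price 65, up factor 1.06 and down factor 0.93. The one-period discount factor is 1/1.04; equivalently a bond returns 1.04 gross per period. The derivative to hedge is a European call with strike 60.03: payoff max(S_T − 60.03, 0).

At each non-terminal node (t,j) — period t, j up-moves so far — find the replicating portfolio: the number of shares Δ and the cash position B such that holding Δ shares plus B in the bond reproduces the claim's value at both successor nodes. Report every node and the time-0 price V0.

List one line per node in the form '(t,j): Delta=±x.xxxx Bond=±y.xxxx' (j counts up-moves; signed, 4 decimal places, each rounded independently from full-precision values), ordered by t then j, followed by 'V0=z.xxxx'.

Under the risk-neutral measure, an up-move has probability p* = (R−d)/(u−d) = 0.8462 and values discount at R = 1.04.
Payoff layer (t=4): V(4,0)=0.0000, V(4,1)=0.0000, V(4,2)=3.1371, V(4,3)=11.9669, V(4,4)=22.0310
(3,0): S=52.2832. Δ = (V_up−V_dn)/(S_up−S_dn) = (0.0000−0.0000)/(55.4202−48.6234) = 0.0000. V = [p*·0.0000 + (1−p*)·0.0000]/1.04 = 0.0000. B = V − Δ·S = 0.0000.
(3,1): S=59.5916. Δ = (V_up−V_dn)/(S_up−S_dn) = (3.1371−0.0000)/(63.1671−55.4202) = 0.4049. V = [p*·3.1371 + (1−p*)·0.0000]/1.04 = 2.5524. B = V − Δ·S = -21.5792.
(3,2): S=67.9216. Δ = (V_up−V_dn)/(S_up−S_dn) = (11.9669−3.1371)/(71.9969−63.1671) = 1.0000. V = [p*·11.9669 + (1−p*)·3.1371]/1.04 = 10.2005. B = V − Δ·S = -57.7212.
(3,3): S=77.4160. Δ = (V_up−V_dn)/(S_up−S_dn) = (22.0310−11.9669)/(82.0610−71.9969) = 1.0000. V = [p*·22.0310 + (1−p*)·11.9669]/1.04 = 19.6949. B = V − Δ·S = -57.7212.
(2,0): S=56.2185. Δ = (V_up−V_dn)/(S_up−S_dn) = (2.5524−0.0000)/(59.5916−52.2832) = 0.3492. V = [p*·2.5524 + (1−p*)·0.0000]/1.04 = 2.0766. B = V − Δ·S = -17.5570.
(2,1): S=64.0770. Δ = (V_up−V_dn)/(S_up−S_dn) = (10.2005−2.5524)/(67.9216−59.5916) = 0.9181. V = [p*·10.2005 + (1−p*)·2.5524]/1.04 = 8.6768. B = V − Δ·S = -50.1547.
(2,2): S=73.0340. Δ = (V_up−V_dn)/(S_up−S_dn) = (19.6949−10.2005)/(77.4160−67.9216) = 1.0000. V = [p*·19.6949 + (1−p*)·10.2005]/1.04 = 17.5329. B = V − Δ·S = -55.5011.
(1,0): S=60.4500. Δ = (V_up−V_dn)/(S_up−S_dn) = (8.6768−2.0766)/(64.0770−56.2185) = 0.8399. V = [p*·8.6768 + (1−p*)·2.0766]/1.04 = 7.3667. B = V − Δ·S = -43.4035.
(1,1): S=68.9000. Δ = (V_up−V_dn)/(S_up−S_dn) = (17.5329−8.6768)/(73.0340−64.0770) = 0.9887. V = [p*·17.5329 + (1−p*)·8.6768]/1.04 = 15.5485. B = V − Δ·S = -52.5756.
(0,0): S=65.0000. Δ = (V_up−V_dn)/(S_up−S_dn) = (15.5485−7.3667)/(68.9000−60.4500) = 0.9683. V = [p*·15.5485 + (1−p*)·7.3667]/1.04 = 13.7401. B = V − Δ·S = -49.1966.
Self-financing check: at every node Δ·S+B equals the discounted successor values.

(0,0): Delta=0.9683 Bond=-49.1966
(1,0): Delta=0.8399 Bond=-43.4035
(1,1): Delta=0.9887 Bond=-52.5756
(2,0): Delta=0.3492 Bond=-17.5570
(2,1): Delta=0.9181 Bond=-50.1547
(2,2): Delta=1.0000 Bond=-55.5011
(3,0): Delta=0.0000 Bond=0.0000
(3,1): Delta=0.4049 Bond=-21.5792
(3,2): Delta=1.0000 Bond=-57.7212
(3,3): Delta=1.0000 Bond=-57.7212
V0=13.7401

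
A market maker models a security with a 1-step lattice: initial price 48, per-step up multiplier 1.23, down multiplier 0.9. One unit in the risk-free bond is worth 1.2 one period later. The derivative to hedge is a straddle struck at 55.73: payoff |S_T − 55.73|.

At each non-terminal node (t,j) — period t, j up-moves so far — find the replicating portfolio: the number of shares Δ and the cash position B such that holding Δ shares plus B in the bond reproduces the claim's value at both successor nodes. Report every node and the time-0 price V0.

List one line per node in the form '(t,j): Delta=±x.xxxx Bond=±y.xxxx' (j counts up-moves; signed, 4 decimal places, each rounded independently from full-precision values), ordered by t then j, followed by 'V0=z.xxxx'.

Risk-neutral probability p* = (R−d)/(u−d) = (1.2−0.9)/(1.23−0.9) = 0.9091.
Payoff layer (t=1): V(1,0)=12.5300, V(1,1)=3.3100
  t=0,j=0: stock 48.0000 → up 59.0400 (V=3.3100), down 43.2000 (V=12.5300). Price 3.4568; hedge Δ=-0.5821, bond B=31.3962.
Check: Δ(0,0)·S0 + B(0,0) = 3.4568 = V0.

(0,0): Delta=-0.5821 Bond=31.3962
V0=3.4568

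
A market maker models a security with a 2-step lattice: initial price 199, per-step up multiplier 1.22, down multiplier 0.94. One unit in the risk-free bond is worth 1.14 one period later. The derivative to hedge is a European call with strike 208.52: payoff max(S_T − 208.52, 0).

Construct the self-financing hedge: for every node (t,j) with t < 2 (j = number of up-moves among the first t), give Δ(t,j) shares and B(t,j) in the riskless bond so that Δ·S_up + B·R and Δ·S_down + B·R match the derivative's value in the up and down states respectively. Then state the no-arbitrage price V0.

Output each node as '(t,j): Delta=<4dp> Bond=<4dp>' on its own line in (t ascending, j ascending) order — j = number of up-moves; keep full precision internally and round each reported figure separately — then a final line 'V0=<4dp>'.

(0,0): Delta=0.8530 Bond=-129.1415
(1,0): Delta=0.3760 Bond=-57.9938
(1,1): Delta=1.0000 Bond=-182.9123
V0=40.6036

Under the risk-neutral measure, an up-move has probability p* = (R−d)/(u−d) = 0.7143 and values discount at R = 1.14.
Terminal payoffs: V(2,0)=0.0000, V(2,1)=19.6932, V(2,2)=87.6716
Node (1,0) S=187.0600: V=(p*·19.6932+(1−p*)·0.0000)/1.14=12.3391; Δ=(19.6932−0.0000)/(228.2132−175.8364)=0.3760; B=V−Δ·S=-57.9938
Node (1,1) S=242.7800: V=(p*·87.6716+(1−p*)·19.6932)/1.14=59.8677; Δ=(87.6716−19.6932)/(296.1916−228.2132)=1.0000; B=V−Δ·S=-182.9123
Node (0,0) S=199.0000: V=(p*·59.8677+(1−p*)·12.3391)/1.14=40.6036; Δ=(59.8677−12.3391)/(242.7800−187.0600)=0.8530; B=V−Δ·S=-129.1415
Check: Δ(0,0)·S0 + B(0,0) = 40.6036 = V0.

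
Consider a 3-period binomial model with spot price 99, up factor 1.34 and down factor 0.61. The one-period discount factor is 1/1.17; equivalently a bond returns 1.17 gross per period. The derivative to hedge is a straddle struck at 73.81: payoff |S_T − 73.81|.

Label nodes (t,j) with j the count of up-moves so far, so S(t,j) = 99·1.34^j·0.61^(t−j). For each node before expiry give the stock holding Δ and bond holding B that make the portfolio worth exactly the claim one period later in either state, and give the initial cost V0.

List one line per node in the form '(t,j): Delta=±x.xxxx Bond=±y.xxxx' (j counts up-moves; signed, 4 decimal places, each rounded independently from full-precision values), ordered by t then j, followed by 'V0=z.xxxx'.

Under the risk-neutral measure, an up-move has probability p* = (R−d)/(u−d) = 0.7671 and values discount at R = 1.17.
Terminal payoffs: V(3,0)=51.3389, V(3,1)=24.4472, V(3,2)=34.6263, V(3,3)=164.3943
Node (2,0) S=36.8379: V=(p*·24.4472+(1−p*)·51.3389)/1.17=26.2476; Δ=(24.4472−51.3389)/(49.3628−22.4711)=-1.0000; B=V−Δ·S=63.0855
Node (2,1) S=80.9226: V=(p*·34.6263+(1−p*)·24.4472)/1.17=27.5691; Δ=(34.6263−24.4472)/(108.4363−49.3628)=0.1723; B=V−Δ·S=13.6251
Node (2,2) S=177.7644: V=(p*·164.3943+(1−p*)·34.6263)/1.17=114.6789; Δ=(164.3943−34.6263)/(238.2043−108.4363)=1.0000; B=V−Δ·S=-63.0855
Node (1,0) S=60.3900: V=(p*·27.5691+(1−p*)·26.2476)/1.17=23.3003; Δ=(27.5691−26.2476)/(80.9226−36.8379)=0.0300; B=V−Δ·S=21.4900
Node (1,1) S=132.6600: V=(p*·114.6789+(1−p*)·27.5691)/1.17=80.6778; Δ=(114.6789−27.5691)/(177.7644−80.9226)=0.8995; B=V−Δ·S=-38.6507
Node (0,0) S=99.0000: V=(p*·80.6778+(1−p*)·23.3003)/1.17=57.5350; Δ=(80.6778−23.3003)/(132.6600−60.3900)=0.7939; B=V−Δ·S=-21.0644
The time-0 hedge costs 57.5350, which is the no-arbitrage price.

(0,0): Delta=0.7939 Bond=-21.0644
(1,0): Delta=0.0300 Bond=21.4900
(1,1): Delta=0.8995 Bond=-38.6507
(2,0): Delta=-1.0000 Bond=63.0855
(2,1): Delta=0.1723 Bond=13.6251
(2,2): Delta=1.0000 Bond=-63.0855
V0=57.5350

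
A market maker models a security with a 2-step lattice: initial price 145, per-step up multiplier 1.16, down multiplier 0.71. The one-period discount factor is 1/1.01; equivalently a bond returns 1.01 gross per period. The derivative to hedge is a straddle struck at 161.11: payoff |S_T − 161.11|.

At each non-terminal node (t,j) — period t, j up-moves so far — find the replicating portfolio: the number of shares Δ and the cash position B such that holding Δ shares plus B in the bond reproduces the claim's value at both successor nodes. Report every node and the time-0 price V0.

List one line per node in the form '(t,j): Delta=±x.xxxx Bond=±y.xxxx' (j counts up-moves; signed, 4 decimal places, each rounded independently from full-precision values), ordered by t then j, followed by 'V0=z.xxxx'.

The replicating-portfolio and risk-neutral prices coincide; use p* = (1.01−0.71)/(1.16−0.71) = 0.6667 for the latter.
At expiry t=2: V(2,0)=88.0155, V(2,1)=41.6880, V(2,2)=34.0020
  t=1,j=0: stock 102.9500 → up 119.4220 (V=41.6880), down 73.0945 (V=88.0155). Price 56.5649; hedge Δ=-1.0000, bond B=159.5149.
  t=1,j=1: stock 168.2000 → up 195.1120 (V=34.0020), down 119.4220 (V=41.6880). Price 36.2020; hedge Δ=-0.1015, bond B=53.2820.
  t=0,j=0: stock 145.0000 → up 168.2000 (V=36.2020), down 102.9500 (V=56.5649). Price 42.5640; hedge Δ=-0.3121, bond B=87.8148.
Root portfolio cost Δ·145+B reproduces V0=42.5640.

(0,0): Delta=-0.3121 Bond=87.8148
(1,0): Delta=-1.0000 Bond=159.5149
(1,1): Delta=-0.1015 Bond=53.2820
V0=42.5640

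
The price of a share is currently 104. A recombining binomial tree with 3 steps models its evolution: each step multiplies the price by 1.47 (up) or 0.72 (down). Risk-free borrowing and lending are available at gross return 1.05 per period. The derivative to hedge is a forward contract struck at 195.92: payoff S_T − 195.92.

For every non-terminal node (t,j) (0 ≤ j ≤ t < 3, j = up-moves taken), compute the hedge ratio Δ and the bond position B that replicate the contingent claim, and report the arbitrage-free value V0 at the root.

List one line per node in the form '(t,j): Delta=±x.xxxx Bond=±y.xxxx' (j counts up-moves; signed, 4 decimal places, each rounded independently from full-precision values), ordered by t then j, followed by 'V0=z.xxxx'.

(0,0): Delta=1.0000 Bond=-169.2431
(1,0): Delta=1.0000 Bond=-177.7052
(1,1): Delta=1.0000 Bond=-177.7052
(2,0): Delta=1.0000 Bond=-186.5905
(2,1): Delta=1.0000 Bond=-186.5905
(2,2): Delta=1.0000 Bond=-186.5905
V0=-65.2431

No-arbitrage ⇒ martingale measure with p* = (R−d)/(u−d) = 0.4400.
At expiry t=3: V(3,0)=-157.1022, V(3,1)=-116.6670, V(3,2)=-34.1118, V(3,3)=134.4384
Node (2,0) S=53.9136: V=(p*·-116.6670+(1−p*)·-157.1022)/1.05=-132.6769; Δ=(-116.6670−-157.1022)/(79.2530−38.8178)=1.0000; B=V−Δ·S=-186.5905
Node (2,1) S=110.0736: V=(p*·-34.1118+(1−p*)·-116.6670)/1.05=-76.5169; Δ=(-34.1118−-116.6670)/(161.8082−79.2530)=1.0000; B=V−Δ·S=-186.5905
Node (2,2) S=224.7336: V=(p*·134.4384+(1−p*)·-34.1118)/1.05=38.1431; Δ=(134.4384−-34.1118)/(330.3584−161.8082)=1.0000; B=V−Δ·S=-186.5905
Node (1,0) S=74.8800: V=(p*·-76.5169+(1−p*)·-132.6769)/1.05=-102.8252; Δ=(-76.5169−-132.6769)/(110.0736−53.9136)=1.0000; B=V−Δ·S=-177.7052
Node (1,1) S=152.8800: V=(p*·38.1431+(1−p*)·-76.5169)/1.05=-24.8252; Δ=(38.1431−-76.5169)/(224.7336−110.0736)=1.0000; B=V−Δ·S=-177.7052
Node (0,0) S=104.0000: V=(p*·-24.8252+(1−p*)·-102.8252)/1.05=-65.2431; Δ=(-24.8252−-102.8252)/(152.8800−74.8800)=1.0000; B=V−Δ·S=-169.2431
Check: Δ(0,0)·S0 + B(0,0) = -65.2431 = V0.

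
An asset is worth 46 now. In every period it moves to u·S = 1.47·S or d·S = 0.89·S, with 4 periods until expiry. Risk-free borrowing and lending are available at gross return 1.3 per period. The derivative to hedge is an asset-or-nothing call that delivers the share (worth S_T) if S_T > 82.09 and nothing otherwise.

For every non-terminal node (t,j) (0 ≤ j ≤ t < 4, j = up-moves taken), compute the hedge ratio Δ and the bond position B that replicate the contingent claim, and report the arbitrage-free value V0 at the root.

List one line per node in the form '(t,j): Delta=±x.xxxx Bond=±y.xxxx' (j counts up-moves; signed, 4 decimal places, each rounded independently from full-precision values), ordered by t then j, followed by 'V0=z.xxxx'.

(0,0): Delta=1.4856 Bond=-30.7003
(1,0): Delta=1.6194 Bond=-45.3883
(1,1): Delta=1.4520 Bond=-37.6390
(2,0): Delta=0.0000 Bond=0.0000
(2,1): Delta=2.0259 Bond=-83.4701
(2,2): Delta=1.3079 Bond=-34.6096
(3,0): Delta=0.0000 Bond=0.0000
(3,1): Delta=0.0000 Bond=0.0000
(3,2): Delta=2.5345 Bond=-153.5036
(3,3): Delta=1.0000 Bond=0.0000
V0=37.6363

No-arbitrage ⇒ martingale measure with p* = (R−d)/(u−d) = 0.7069.
Payoff layer (t=4): V(4,0)=0.0000, V(4,1)=0.0000, V(4,2)=0.0000, V(4,3)=130.0469, V(4,4)=214.7965
(3,0): S=32.4286. Δ = (V_up−V_dn)/(S_up−S_dn) = (0.0000−0.0000)/(47.6700−28.8614) = 0.0000. V = [p*·0.0000 + (1−p*)·0.0000]/1.3 = 0.0000. B = V − Δ·S = 0.0000.
(3,1): S=53.5618. Δ = (V_up−V_dn)/(S_up−S_dn) = (0.0000−0.0000)/(78.7358−47.6700) = 0.0000. V = [p*·0.0000 + (1−p*)·0.0000]/1.3 = 0.0000. B = V − Δ·S = 0.0000.
(3,2): S=88.4672. Δ = (V_up−V_dn)/(S_up−S_dn) = (130.0469−0.0000)/(130.0469−78.7358) = 2.5345. V = [p*·130.0469 + (1−p*)·0.0000]/1.3 = 70.7151. B = V − Δ·S = -153.5036.
(3,3): S=146.1201. Δ = (V_up−V_dn)/(S_up−S_dn) = (214.7965−130.0469)/(214.7965−130.0469) = 1.0000. V = [p*·214.7965 + (1−p*)·130.0469]/1.3 = 146.1201. B = V − Δ·S = 0.0000.
(2,0): S=36.4366. Δ = (V_up−V_dn)/(S_up−S_dn) = (0.0000−0.0000)/(53.5618−32.4286) = 0.0000. V = [p*·0.0000 + (1−p*)·0.0000]/1.3 = 0.0000. B = V − Δ·S = 0.0000.
(2,1): S=60.1818. Δ = (V_up−V_dn)/(S_up−S_dn) = (70.7151−0.0000)/(88.4672−53.5618) = 2.0259. V = [p*·70.7151 + (1−p*)·0.0000]/1.3 = 38.4525. B = V − Δ·S = -83.4701.
(2,2): S=99.4014. Δ = (V_up−V_dn)/(S_up−S_dn) = (146.1201−70.7151)/(146.1201−88.4672) = 1.3079. V = [p*·146.1201 + (1−p*)·70.7151]/1.3 = 95.3989. B = V − Δ·S = -34.6096.
(1,0): S=40.9400. Δ = (V_up−V_dn)/(S_up−S_dn) = (38.4525−0.0000)/(60.1818−36.4366) = 1.6194. V = [p*·38.4525 + (1−p*)·0.0000]/1.3 = 20.9092. B = V − Δ·S = -45.3883.
(1,1): S=67.6200. Δ = (V_up−V_dn)/(S_up−S_dn) = (95.3989−38.4525)/(99.4014−60.1818) = 1.4520. V = [p*·95.3989 + (1−p*)·38.4525]/1.3 = 60.5444. B = V − Δ·S = -37.6390.
(0,0): S=46.0000. Δ = (V_up−V_dn)/(S_up−S_dn) = (60.5444−20.9092)/(67.6200−40.9400) = 1.4856. V = [p*·60.5444 + (1−p*)·20.9092]/1.3 = 37.6363. B = V − Δ·S = -30.7003.
Self-financing check: at every node Δ·S+B equals the discounted successor values.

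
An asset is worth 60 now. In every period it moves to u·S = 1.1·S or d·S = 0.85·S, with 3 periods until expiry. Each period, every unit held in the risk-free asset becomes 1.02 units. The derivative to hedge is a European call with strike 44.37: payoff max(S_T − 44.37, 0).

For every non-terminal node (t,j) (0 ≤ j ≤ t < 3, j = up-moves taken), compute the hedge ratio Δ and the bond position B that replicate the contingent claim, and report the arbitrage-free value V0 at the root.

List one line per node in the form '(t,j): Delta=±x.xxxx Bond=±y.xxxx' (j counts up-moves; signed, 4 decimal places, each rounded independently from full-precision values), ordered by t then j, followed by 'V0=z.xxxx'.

(0,0): Delta=0.9506 Bond=-38.6170
(1,0): Delta=0.8149 Bond=-32.4667
(1,1): Delta=1.0000 Bond=-42.6471
(2,0): Delta=0.3059 Bond=-11.0500
(2,1): Delta=1.0000 Bond=-43.5000
(2,2): Delta=1.0000 Bond=-43.5000
V0=18.4214

Risk-neutral probability p* = (R−d)/(u−d) = (1.02−0.85)/(1.1−0.85) = 0.6800.
Terminal values V(3,·): V(3,0)=0.0000, V(3,1)=3.3150, V(3,2)=17.3400, V(3,3)=35.4900
Node (2,0) S=43.3500: V=(p*·3.3150+(1−p*)·0.0000)/1.02=2.2100; Δ=(3.3150−0.0000)/(47.6850−36.8475)=0.3059; B=V−Δ·S=-11.0500
Node (2,1) S=56.1000: V=(p*·17.3400+(1−p*)·3.3150)/1.02=12.6000; Δ=(17.3400−3.3150)/(61.7100−47.6850)=1.0000; B=V−Δ·S=-43.5000
Node (2,2) S=72.6000: V=(p*·35.4900+(1−p*)·17.3400)/1.02=29.1000; Δ=(35.4900−17.3400)/(79.8600−61.7100)=1.0000; B=V−Δ·S=-43.5000
Node (1,0) S=51.0000: V=(p*·12.6000+(1−p*)·2.2100)/1.02=9.0933; Δ=(12.6000−2.2100)/(56.1000−43.3500)=0.8149; B=V−Δ·S=-32.4667
Node (1,1) S=66.0000: V=(p*·29.1000+(1−p*)·12.6000)/1.02=23.3529; Δ=(29.1000−12.6000)/(72.6000−56.1000)=1.0000; B=V−Δ·S=-42.6471
Node (0,0) S=60.0000: V=(p*·23.3529+(1−p*)·9.0933)/1.02=18.4214; Δ=(23.3529−9.0933)/(66.0000−51.0000)=0.9506; B=V−Δ·S=-38.6170
Self-financing check: at every node Δ·S+B equals the discounted successor values.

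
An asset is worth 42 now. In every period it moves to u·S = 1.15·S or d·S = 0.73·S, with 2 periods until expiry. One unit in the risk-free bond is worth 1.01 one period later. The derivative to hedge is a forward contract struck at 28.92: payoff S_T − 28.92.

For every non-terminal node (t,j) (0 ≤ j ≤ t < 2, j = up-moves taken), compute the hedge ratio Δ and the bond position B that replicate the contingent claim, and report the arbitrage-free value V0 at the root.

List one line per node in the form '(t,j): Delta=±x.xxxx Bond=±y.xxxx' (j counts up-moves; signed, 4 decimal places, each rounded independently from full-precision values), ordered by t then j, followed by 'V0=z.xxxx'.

(0,0): Delta=1.0000 Bond=-28.3502
(1,0): Delta=1.0000 Bond=-28.6337
(1,1): Delta=1.0000 Bond=-28.6337
V0=13.6498

Since d<R<u, set p* = (R−d)/(u−d) = 0.6667; price each node as the discounted p*-expectation of its children.
Terminal payoffs: V(2,0)=-6.5382, V(2,1)=6.3390, V(2,2)=26.6250
Node (1,0) S=30.6600: V=(p*·6.3390+(1−p*)·-6.5382)/1.01=2.0263; Δ=(6.3390−-6.5382)/(35.2590−22.3818)=1.0000; B=V−Δ·S=-28.6337
Node (1,1) S=48.3000: V=(p*·26.6250+(1−p*)·6.3390)/1.01=19.6663; Δ=(26.6250−6.3390)/(55.5450−35.2590)=1.0000; B=V−Δ·S=-28.6337
Node (0,0) S=42.0000: V=(p*·19.6663+(1−p*)·2.0263)/1.01=13.6498; Δ=(19.6663−2.0263)/(48.3000−30.6600)=1.0000; B=V−Δ·S=-28.3502
Check: Δ(0,0)·S0 + B(0,0) = 13.6498 = V0.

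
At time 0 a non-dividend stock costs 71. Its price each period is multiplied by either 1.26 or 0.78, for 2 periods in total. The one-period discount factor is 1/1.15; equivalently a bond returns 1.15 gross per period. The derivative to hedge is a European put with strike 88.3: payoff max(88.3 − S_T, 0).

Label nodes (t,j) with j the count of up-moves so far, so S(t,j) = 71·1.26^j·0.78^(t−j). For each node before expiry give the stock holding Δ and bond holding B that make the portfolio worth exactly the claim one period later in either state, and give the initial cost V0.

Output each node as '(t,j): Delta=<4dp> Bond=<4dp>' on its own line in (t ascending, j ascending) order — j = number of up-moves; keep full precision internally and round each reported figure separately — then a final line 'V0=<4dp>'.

Risk-neutral probability p* = (R−d)/(u−d) = (1.15−0.78)/(1.26−0.78) = 0.7708.
Terminal payoffs: V(2,0)=45.1036, V(2,1)=18.5212, V(2,2)=0.0000
Node (1,0) S=55.3800: V=(p*·18.5212+(1−p*)·45.1036)/1.15=21.4026; Δ=(18.5212−45.1036)/(69.7788−43.1964)=-1.0000; B=V−Δ·S=76.7826
Node (1,1) S=89.4600: V=(p*·0.0000+(1−p*)·18.5212)/1.15=3.6908; Δ=(0.0000−18.5212)/(112.7196−69.7788)=-0.4313; B=V−Δ·S=42.2767
Node (0,0) S=71.0000: V=(p*·3.6908+(1−p*)·21.4026)/1.15=6.7389; Δ=(3.6908−21.4026)/(89.4600−55.3800)=-0.5197; B=V−Δ·S=43.6385
Self-financing check: at every node Δ·S+B equals the discounted successor values.

(0,0): Delta=-0.5197 Bond=43.6385
(1,0): Delta=-1.0000 Bond=76.7826
(1,1): Delta=-0.4313 Bond=42.2767
V0=6.7389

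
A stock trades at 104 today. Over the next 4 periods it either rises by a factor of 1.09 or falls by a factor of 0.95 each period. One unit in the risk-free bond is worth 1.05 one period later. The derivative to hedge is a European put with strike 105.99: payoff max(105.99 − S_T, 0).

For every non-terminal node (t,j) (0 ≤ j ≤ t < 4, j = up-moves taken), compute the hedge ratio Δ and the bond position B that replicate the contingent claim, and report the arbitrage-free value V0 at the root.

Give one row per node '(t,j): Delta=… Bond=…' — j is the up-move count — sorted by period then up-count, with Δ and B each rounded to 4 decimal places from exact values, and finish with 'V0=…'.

(0,0): Delta=-0.1086 Bond=11.8916
(1,0): Delta=-0.3023 Bond=31.6258
(1,1): Delta=-0.0410 Bond=4.8303
(2,0): Delta=-0.7140 Bond=71.8461
(2,1): Delta=-0.1588 Bond=17.7515
(2,2): Delta=0.0000 Bond=0.0000
(3,0): Delta=-1.0000 Bond=100.9429
(3,1): Delta=-0.6143 Bond=65.2366
(3,2): Delta=0.0000 Bond=0.0000
(3,3): Delta=0.0000 Bond=0.0000
V0=0.5990

No-arbitrage ⇒ martingale measure with p* = (R−d)/(u−d) = 0.7143.
At expiry t=4: V(4,0)=21.2814, V(4,1)=8.7980, V(4,2)=0.0000, V(4,3)=0.0000, V(4,4)=0.0000
  t=3,j=0: stock 89.1670 → up 97.1920 (V=8.7980), down 84.7086 (V=21.2814). Price 11.7759; hedge Δ=-1.0000, bond B=100.9429.
  t=3,j=1: stock 102.3074 → up 111.5151 (V=0.0000), down 97.1920 (V=8.7980). Price 2.3940; hedge Δ=-0.6143, bond B=65.2366.
  t=3,j=2: stock 117.3843 → up 127.9489 (V=0.0000), down 111.5151 (V=0.0000). Price 0.0000; hedge Δ=0.0000, bond B=0.0000.
  t=3,j=3: stock 134.6830 → up 146.8045 (V=0.0000), down 127.9489 (V=0.0000). Price 0.0000; hedge Δ=0.0000, bond B=0.0000.
  t=2,j=0: stock 93.8600 → up 102.3074 (V=2.3940), down 89.1670 (V=11.7759). Price 4.8329; hedge Δ=-0.7140, bond B=71.8461.
  t=2,j=1: stock 107.6920 → up 117.3843 (V=0.0000), down 102.3074 (V=2.3940). Price 0.6514; hedge Δ=-0.1588, bond B=17.7515.
  t=2,j=2: stock 123.5624 → up 134.6830 (V=0.0000), down 117.3843 (V=0.0000). Price 0.0000; hedge Δ=0.0000, bond B=0.0000.
  t=1,j=0: stock 98.8000 → up 107.6920 (V=0.6514), down 93.8600 (V=4.8329). Price 1.7582; hedge Δ=-0.3023, bond B=31.6258.
  t=1,j=1: stock 113.3600 → up 123.5624 (V=0.0000), down 107.6920 (V=0.6514). Price 0.1773; hedge Δ=-0.0410, bond B=4.8303.
  t=0,j=0: stock 104.0000 → up 113.3600 (V=0.1773), down 98.8000 (V=1.7582). Price 0.5990; hedge Δ=-0.1086, bond B=11.8916.
Check: Δ(0,0)·S0 + B(0,0) = 0.5990 = V0.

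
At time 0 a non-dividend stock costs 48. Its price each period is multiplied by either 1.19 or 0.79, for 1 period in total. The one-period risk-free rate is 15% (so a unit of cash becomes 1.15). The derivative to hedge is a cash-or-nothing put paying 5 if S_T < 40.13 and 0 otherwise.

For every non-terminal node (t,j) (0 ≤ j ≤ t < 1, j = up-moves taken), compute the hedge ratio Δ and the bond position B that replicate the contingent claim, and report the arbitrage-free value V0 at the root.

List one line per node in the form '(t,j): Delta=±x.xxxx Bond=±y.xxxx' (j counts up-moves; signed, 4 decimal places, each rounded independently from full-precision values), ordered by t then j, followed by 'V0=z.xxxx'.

The replicating-portfolio and risk-neutral prices coincide; use p* = (1.15−0.79)/(1.19−0.79) = 0.9000 for the latter.
Terminal payoffs: V(1,0)=5.0000, V(1,1)=0.0000
(0,0): S=48.0000. Δ = (V_up−V_dn)/(S_up−S_dn) = (0.0000−5.0000)/(57.1200−37.9200) = -0.2604. V = [p*·0.0000 + (1−p*)·5.0000]/1.15 = 0.4348. B = V − Δ·S = 12.9348.
Root portfolio cost Δ·48+B reproduces V0=0.4348.

(0,0): Delta=-0.2604 Bond=12.9348
V0=0.4348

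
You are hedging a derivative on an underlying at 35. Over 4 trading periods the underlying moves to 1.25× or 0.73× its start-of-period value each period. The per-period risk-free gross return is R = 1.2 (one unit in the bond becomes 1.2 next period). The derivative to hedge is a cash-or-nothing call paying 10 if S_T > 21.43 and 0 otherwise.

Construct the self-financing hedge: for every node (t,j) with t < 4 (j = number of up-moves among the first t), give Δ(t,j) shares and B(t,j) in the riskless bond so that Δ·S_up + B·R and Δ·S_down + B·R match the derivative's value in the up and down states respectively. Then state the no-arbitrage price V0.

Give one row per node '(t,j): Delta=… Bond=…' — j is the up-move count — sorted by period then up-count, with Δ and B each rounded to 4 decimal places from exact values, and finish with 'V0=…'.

The replicating-portfolio and risk-neutral prices coincide; use p* = (1.2−0.73)/(1.25−0.73) = 0.9038 for the latter.
Terminal payoffs: V(4,0)=0.0000, V(4,1)=0.0000, V(4,2)=10.0000, V(4,3)=10.0000, V(4,4)=10.0000
Node (3,0) S=13.6156: V=(p*·0.0000+(1−p*)·0.0000)/1.2=0.0000; Δ=(0.0000−0.0000)/(17.0195−9.9394)=0.0000; B=V−Δ·S=0.0000
Node (3,1) S=23.3144: V=(p*·10.0000+(1−p*)·0.0000)/1.2=7.5321; Δ=(10.0000−0.0000)/(29.1430−17.0195)=0.8248; B=V−Δ·S=-11.6987
Node (3,2) S=39.9219: V=(p*·10.0000+(1−p*)·10.0000)/1.2=8.3333; Δ=(10.0000−10.0000)/(49.9023−29.1430)=0.0000; B=V−Δ·S=8.3333
Node (3,3) S=68.3594: V=(p*·10.0000+(1−p*)·10.0000)/1.2=8.3333; Δ=(10.0000−10.0000)/(85.4492−49.9023)=0.0000; B=V−Δ·S=8.3333
Node (2,0) S=18.6515: V=(p*·7.5321+(1−p*)·0.0000)/1.2=5.6732; Δ=(7.5321−0.0000)/(23.3144−13.6156)=0.7766; B=V−Δ·S=-8.8115
Node (2,1) S=31.9375: V=(p*·8.3333+(1−p*)·7.5321)/1.2=6.8802; Δ=(8.3333−7.5321)/(39.9219−23.3144)=0.0482; B=V−Δ·S=5.3393
Node (2,2) S=54.6875: V=(p*·8.3333+(1−p*)·8.3333)/1.2=6.9444; Δ=(8.3333−8.3333)/(68.3594−39.9219)=0.0000; B=V−Δ·S=6.9444
Node (1,0) S=25.5500: V=(p*·6.8802+(1−p*)·5.6732)/1.2=5.6368; Δ=(6.8802−5.6732)/(31.9375−18.6515)=0.0909; B=V−Δ·S=3.3155
Node (1,1) S=43.7500: V=(p*·6.9444+(1−p*)·6.8802)/1.2=5.7819; Δ=(6.9444−6.8802)/(54.6875−31.9375)=0.0028; B=V−Δ·S=5.6584
Node (0,0) S=35.0000: V=(p*·5.7819+(1−p*)·5.6368)/1.2=4.8066; Δ=(5.7819−5.6368)/(43.7500−25.5500)=0.0080; B=V−Δ·S=4.5276
Check: Δ(0,0)·S0 + B(0,0) = 4.8066 = V0.

(0,0): Delta=0.0080 Bond=4.5276
(1,0): Delta=0.0909 Bond=3.3155
(1,1): Delta=0.0028 Bond=5.6584
(2,0): Delta=0.7766 Bond=-8.8115
(2,1): Delta=0.0482 Bond=5.3393
(2,2): Delta=0.0000 Bond=6.9444
(3,0): Delta=0.0000 Bond=0.0000
(3,1): Delta=0.8248 Bond=-11.6987
(3,2): Delta=0.0000 Bond=8.3333
(3,3): Delta=0.0000 Bond=8.3333
V0=4.8066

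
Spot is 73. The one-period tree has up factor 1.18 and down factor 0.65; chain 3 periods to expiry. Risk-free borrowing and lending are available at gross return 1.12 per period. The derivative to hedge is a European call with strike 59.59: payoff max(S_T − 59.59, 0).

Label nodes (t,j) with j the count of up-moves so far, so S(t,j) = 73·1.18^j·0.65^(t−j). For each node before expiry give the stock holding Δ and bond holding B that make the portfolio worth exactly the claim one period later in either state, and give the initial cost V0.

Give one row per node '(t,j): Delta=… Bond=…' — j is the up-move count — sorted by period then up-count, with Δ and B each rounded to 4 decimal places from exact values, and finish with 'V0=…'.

Under the risk-neutral measure, an up-move has probability p* = (R−d)/(u−d) = 0.8868 and values discount at R = 1.12.
Terminal values V(3,·): V(3,0)=0.0000, V(3,1)=0.0000, V(3,2)=6.4794, V(3,3)=60.3513
(2,0): S=30.8425. Δ = (V_up−V_dn)/(S_up−S_dn) = (0.0000−0.0000)/(36.3942−20.0476) = 0.0000. V = [p*·0.0000 + (1−p*)·0.0000]/1.12 = 0.0000. B = V − Δ·S = 0.0000.
(2,1): S=55.9910. Δ = (V_up−V_dn)/(S_up−S_dn) = (6.4794−0.0000)/(66.0694−36.3942) = 0.2183. V = [p*·6.4794 + (1−p*)·0.0000]/1.12 = 5.1302. B = V − Δ·S = -7.0950.
(2,2): S=101.6452. Δ = (V_up−V_dn)/(S_up−S_dn) = (60.3513−6.4794)/(119.9413−66.0694) = 1.0000. V = [p*·60.3513 + (1−p*)·6.4794]/1.12 = 48.4398. B = V − Δ·S = -53.2054.
(1,0): S=47.4500. Δ = (V_up−V_dn)/(S_up−S_dn) = (5.1302−0.0000)/(55.9910−30.8425) = 0.2040. V = [p*·5.1302 + (1−p*)·0.0000]/1.12 = 4.0620. B = V − Δ·S = -5.6177.
(1,1): S=86.1400. Δ = (V_up−V_dn)/(S_up−S_dn) = (48.4398−5.1302)/(101.6452−55.9910) = 0.9486. V = [p*·48.4398 + (1−p*)·5.1302]/1.12 = 38.8722. B = V − Δ·S = -42.8440.
(0,0): S=73.0000. Δ = (V_up−V_dn)/(S_up−S_dn) = (38.8722−4.0620)/(86.1400−47.4500) = 0.8997. V = [p*·38.8722 + (1−p*)·4.0620]/1.12 = 31.1888. B = V − Δ·S = -34.4908.
Self-financing check: at every node Δ·S+B equals the discounted successor values.

(0,0): Delta=0.8997 Bond=-34.4908
(1,0): Delta=0.2040 Bond=-5.6177
(1,1): Delta=0.9486 Bond=-42.8440
(2,0): Delta=0.0000 Bond=0.0000
(2,1): Delta=0.2183 Bond=-7.0950
(2,2): Delta=1.0000 Bond=-53.2054
V0=31.1888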